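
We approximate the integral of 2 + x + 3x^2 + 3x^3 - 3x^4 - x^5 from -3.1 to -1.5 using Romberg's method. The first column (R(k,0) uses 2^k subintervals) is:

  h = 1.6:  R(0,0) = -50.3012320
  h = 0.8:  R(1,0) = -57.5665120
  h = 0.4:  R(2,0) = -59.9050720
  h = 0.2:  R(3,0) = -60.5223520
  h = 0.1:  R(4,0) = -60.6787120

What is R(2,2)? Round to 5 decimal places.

R(1,1) = (4·(-57.5665120) − (-50.3012320)) / 3 = -59.9882720
R(2,1) = -59.9050720 + (-59.9050720 − (-57.5665120))/3 = -60.6845920
R(2,2) = -60.6845920 + (-60.6845920 − (-59.9882720))/15 = -60.7310133

-60.73101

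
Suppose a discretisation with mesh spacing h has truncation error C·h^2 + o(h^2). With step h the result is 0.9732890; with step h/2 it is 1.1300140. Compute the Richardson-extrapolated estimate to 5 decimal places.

Extrapolated value = (4·A(h/2) − A(h)) / (4 − 1)
= (4·1.1300140 − 0.9732890) / 3
= 3.5467670 / 3 = 1.1822557

1.18226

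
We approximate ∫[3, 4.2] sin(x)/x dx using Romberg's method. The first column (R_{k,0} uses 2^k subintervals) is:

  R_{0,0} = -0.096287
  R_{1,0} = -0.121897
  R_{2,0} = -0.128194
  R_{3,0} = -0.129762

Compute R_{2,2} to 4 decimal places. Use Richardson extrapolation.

-0.1303

Richardson extrapolation on the trapezoidal column (denominator 4−1=3):
R_{1,1} = (4·(-0.121897) − (-0.096287)) / 3 = -0.130434
R_{2,1} = -0.128194 + (-0.128194 − (-0.121897))/3 = -0.130293
R_{2,2} = (16·(-0.130293) − (-0.130434)) / 15 = -0.130284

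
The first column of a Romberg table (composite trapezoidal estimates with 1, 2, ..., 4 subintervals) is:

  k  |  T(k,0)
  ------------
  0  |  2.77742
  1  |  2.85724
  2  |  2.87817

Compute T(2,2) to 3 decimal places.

T(1,1) = (4·2.85724 − 2.77742) / 3 = 2.88385
T(2,1) = 2.87817 + (2.87817 − 2.85724)/3 = 2.88515
T(2,2) = 2.88515 + (2.88515 − 2.88385)/15 = 2.88524

2.885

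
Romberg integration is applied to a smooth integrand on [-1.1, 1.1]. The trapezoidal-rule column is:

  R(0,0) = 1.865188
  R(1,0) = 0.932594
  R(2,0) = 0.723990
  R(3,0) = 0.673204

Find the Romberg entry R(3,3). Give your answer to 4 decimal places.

Richardson extrapolation on the trapezoidal column (denominator 4−1=3):
R(1,1) = 0.932594 + (0.932594 − 1.865188)/3 = 0.621729
R(2,1) = (4·0.723990 − 0.932594) / 3 = 0.654455
R(3,1) = (4·0.673204 − 0.723990) / 3 = 0.656275
R(2,2) = (16·0.654455 − 0.621729) / 15 = 0.656637
R(3,2) = 0.656275 + (0.656275 − 0.654455)/15 = 0.656396
R(3,3) = (64·0.656396 − 0.656637) / 63 = 0.656392

0.6564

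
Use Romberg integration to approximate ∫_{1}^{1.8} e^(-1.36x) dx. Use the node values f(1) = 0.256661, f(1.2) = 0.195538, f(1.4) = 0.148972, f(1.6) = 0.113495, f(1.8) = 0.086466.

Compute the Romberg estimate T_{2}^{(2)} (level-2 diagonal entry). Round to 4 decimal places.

0.1251

T_{0}^{(0)} (trapezoid, 1 panel, h=0.8000): 0.137251
T_{1}^{(0)} (trapezoid, 2 panels, h=0.4000): 0.128214
T_{2}^{(0)} (trapezoid, 4 panels, h=0.2000): 0.125914
T_{1}^{(1)} = 0.128214 + (0.128214 − 0.137251)/3 = 0.125202
T_{2}^{(1)} = 0.125914 + (0.125914 − 0.128214)/3 = 0.125147
T_{2}^{(2)} = 0.125147 + (0.125147 − 0.125202)/15 = 0.125143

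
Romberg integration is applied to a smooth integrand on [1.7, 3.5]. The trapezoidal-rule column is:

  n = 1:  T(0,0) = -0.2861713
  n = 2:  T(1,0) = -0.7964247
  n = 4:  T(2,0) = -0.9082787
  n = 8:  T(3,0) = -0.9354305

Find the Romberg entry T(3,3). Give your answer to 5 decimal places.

T(1,1) = -0.7964247 + (-0.7964247 − (-0.2861713))/3 = -0.9665092
T(2,1) = -0.9082787 + (-0.9082787 − (-0.7964247))/3 = -0.9455634
T(3,1) = (4·(-0.9354305) − (-0.9082787)) / 3 = -0.9444811
T(2,2) = (16·(-0.9455634) − (-0.9665092)) / 15 = -0.9441670
T(3,2) = -0.9444811 + (-0.9444811 − (-0.9455634))/15 = -0.9444089
T(3,3) = (64·(-0.9444089) − (-0.9441670)) / 63 = -0.9444127

-0.94441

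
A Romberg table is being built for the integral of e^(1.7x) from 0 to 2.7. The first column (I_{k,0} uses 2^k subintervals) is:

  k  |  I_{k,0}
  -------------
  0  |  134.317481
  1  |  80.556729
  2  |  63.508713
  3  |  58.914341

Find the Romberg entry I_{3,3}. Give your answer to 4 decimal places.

57.3509

Richardson extrapolation on the trapezoidal column (denominator 4−1=3):
I_{1,1} = 80.556729 + (80.556729 − 134.317481)/3 = 62.636478
I_{2,1} = (4·63.508713 − 80.556729) / 3 = 57.826041
I_{3,1} = 58.914341 + (58.914341 − 63.508713)/3 = 57.382884
I_{2,2} = (16·57.826041 − 62.636478) / 15 = 57.505345
I_{3,2} = 57.382884 + (57.382884 − 57.826041)/15 = 57.353340
I_{3,3} = (64·57.353340 − 57.505345) / 63 = 57.350927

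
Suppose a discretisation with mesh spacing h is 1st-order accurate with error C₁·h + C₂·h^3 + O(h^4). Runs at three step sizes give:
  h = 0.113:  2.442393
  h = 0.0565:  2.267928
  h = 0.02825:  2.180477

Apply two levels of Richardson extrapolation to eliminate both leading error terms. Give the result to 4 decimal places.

2.0930

First eliminate the h term (factor 2^1 = 2):
  B₁ = (2·2.267928 − 2.442393)/1 = 2.093463
  B₂ = (2·2.180477 − 2.267928)/1 = 2.093026
Then eliminate the h^3 term (factor 2^3 = 8):
  (8·2.093026 − 2.093463)/7 = 2.092964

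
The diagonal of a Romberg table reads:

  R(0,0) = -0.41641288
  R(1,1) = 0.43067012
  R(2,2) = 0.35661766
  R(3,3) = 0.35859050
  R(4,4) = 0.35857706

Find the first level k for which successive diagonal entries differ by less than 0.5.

|R(1,1) − R(0,0)| = 0.84708300 ≥ 0.5
|R(2,2) − R(1,1)| = 0.07405246 < 0.5

k = 2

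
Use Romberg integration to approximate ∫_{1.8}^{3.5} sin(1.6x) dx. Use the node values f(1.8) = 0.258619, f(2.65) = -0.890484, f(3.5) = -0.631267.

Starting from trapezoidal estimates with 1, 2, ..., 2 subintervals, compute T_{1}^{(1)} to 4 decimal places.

T_{0}^{(0)} (trapezoid, 1 panel, h=1.7000): -0.316751
T_{1}^{(0)} (trapezoid, 2 panels, h=0.8500): -0.915287
T_{1}^{(1)} = -0.915287 + (-0.915287 − (-0.316751))/3 = -1.114799

-1.1148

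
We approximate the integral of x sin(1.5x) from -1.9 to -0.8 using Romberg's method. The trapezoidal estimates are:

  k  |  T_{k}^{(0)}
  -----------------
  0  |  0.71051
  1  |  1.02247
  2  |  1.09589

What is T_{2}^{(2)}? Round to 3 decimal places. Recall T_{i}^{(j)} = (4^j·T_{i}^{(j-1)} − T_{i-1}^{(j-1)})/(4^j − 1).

T_{1}^{(1)} = 1.02247 + (1.02247 − 0.71051)/3 = 1.12646
T_{2}^{(1)} = 1.09589 + (1.09589 − 1.02247)/3 = 1.12036
T_{2}^{(2)} = (16·1.12036 − 1.12646) / 15 = 1.11995
(Column j=1 coincides with Simpson's rule on the same nodes.)

1.120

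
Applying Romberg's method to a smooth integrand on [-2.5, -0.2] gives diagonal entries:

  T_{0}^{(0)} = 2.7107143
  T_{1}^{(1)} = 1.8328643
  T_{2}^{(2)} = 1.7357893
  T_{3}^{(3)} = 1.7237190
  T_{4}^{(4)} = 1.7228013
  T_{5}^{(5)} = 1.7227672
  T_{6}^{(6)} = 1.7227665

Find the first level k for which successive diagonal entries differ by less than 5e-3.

|T_{1}^{(1)} − T_{0}^{(0)}| = 0.8778500 ≥ 5e-3
|T_{2}^{(2)} − T_{1}^{(1)}| = 0.0970750 ≥ 5e-3
|T_{3}^{(3)} − T_{2}^{(2)}| = 0.0120703 ≥ 5e-3
|T_{4}^{(4)} − T_{3}^{(3)}| = 0.0009177 < 5e-3

k = 4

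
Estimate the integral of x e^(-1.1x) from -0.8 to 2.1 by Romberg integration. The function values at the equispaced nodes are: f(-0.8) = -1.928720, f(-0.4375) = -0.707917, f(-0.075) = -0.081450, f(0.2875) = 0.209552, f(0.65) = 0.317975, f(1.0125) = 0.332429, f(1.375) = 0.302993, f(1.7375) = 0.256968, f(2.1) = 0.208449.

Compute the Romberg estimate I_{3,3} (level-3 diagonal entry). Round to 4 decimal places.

I_{0,0} (trapezoid, 1 panel, h=2.9000): -2.494393
I_{1,0} (trapezoid, 2 panels, h=1.4500): -0.786133
I_{2,0} (trapezoid, 4 panels, h=0.7250): -0.232448
I_{3,0} (trapezoid, 8 panels, h=0.3625): -0.083225
I_{1,1} = -0.786133 + (-0.786133 − (-2.494393))/3 = -0.216713
I_{2,1} = -0.232448 + (-0.232448 − (-0.786133))/3 = -0.047886
I_{3,1} = -0.083225 + (-0.083225 − (-0.232448))/3 = -0.033484
I_{2,2} = -0.047886 + (-0.047886 − (-0.216713))/15 = -0.036631
I_{3,2} = -0.033484 + (-0.033484 − (-0.047886))/15 = -0.032524
I_{3,3} = -0.032524 + (-0.032524 − (-0.036631))/63 = -0.032459

-0.0325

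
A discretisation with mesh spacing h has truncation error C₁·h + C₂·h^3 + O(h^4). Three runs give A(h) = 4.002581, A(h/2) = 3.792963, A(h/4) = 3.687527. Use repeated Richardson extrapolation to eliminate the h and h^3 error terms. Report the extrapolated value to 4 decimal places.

3.5819

First eliminate the h term (factor 2^1 = 2):
  B₁ = (2·3.792963 − 4.002581)/1 = 3.583345
  B₂ = (2·3.687527 − 3.792963)/1 = 3.582091
Then eliminate the h^3 term (factor 2^3 = 8):
  (8·3.582091 − 3.583345)/7 = 3.581912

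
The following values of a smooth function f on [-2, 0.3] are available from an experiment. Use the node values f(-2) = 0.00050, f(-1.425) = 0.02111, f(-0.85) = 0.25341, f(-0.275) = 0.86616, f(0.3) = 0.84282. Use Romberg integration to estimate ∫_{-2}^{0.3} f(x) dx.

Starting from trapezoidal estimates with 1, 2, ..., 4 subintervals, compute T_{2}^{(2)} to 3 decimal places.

0.954

T_{0}^{(0)} (trapezoid, 1 panel, h=2.3000): 0.96982
T_{1}^{(0)} (trapezoid, 2 panels, h=1.1500): 0.77633
T_{2}^{(0)} (trapezoid, 4 panels, h=0.5750): 0.89835
T_{1}^{(1)} = 0.77633 + (0.77633 − 0.96982)/3 = 0.71183
T_{2}^{(1)} = 0.89835 + (0.89835 − 0.77633)/3 = 0.93902
T_{2}^{(2)} = 0.93902 + (0.93902 − 0.71183)/15 = 0.95417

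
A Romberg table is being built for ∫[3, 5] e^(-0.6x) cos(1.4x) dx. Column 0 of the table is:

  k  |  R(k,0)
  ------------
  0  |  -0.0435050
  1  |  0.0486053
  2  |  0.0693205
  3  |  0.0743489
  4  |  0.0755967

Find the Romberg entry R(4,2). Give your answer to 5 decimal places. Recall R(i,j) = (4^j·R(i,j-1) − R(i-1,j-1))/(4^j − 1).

Richardson extrapolation on the trapezoidal column (denominator 4−1=3):
R(3,1) = (4·0.0743489 − 0.0693205) / 3 = 0.0760250
R(4,1) = (4·0.0755967 − 0.0743489) / 3 = 0.0760126
R(4,2) = 0.0760126 + (0.0760126 − 0.0760250)/15 = 0.0760118

0.07601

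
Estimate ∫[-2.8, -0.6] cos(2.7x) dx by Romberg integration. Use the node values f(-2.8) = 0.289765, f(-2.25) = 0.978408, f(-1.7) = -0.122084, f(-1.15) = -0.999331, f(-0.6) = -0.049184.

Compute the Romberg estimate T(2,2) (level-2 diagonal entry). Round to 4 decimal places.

-0.0110

T(0,0) (trapezoid, 1 panel, h=2.2000): 0.264639
T(1,0) (trapezoid, 2 panels, h=1.1000): -0.001973
T(2,0) (trapezoid, 4 panels, h=0.5500): -0.012494
T(1,1) = -0.001973 + (-0.001973 − 0.264639)/3 = -0.090844
T(2,1) = -0.012494 + (-0.012494 − (-0.001973))/3 = -0.016001
T(2,2) = -0.016001 + (-0.016001 − (-0.090844))/15 = -0.011011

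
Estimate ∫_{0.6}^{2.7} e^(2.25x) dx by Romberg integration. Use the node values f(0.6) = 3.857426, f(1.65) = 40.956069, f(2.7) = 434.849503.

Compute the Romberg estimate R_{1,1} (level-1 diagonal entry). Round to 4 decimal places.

R_{0,0} (trapezoid, 1 panel, h=2.1000): 460.642275
R_{1,0} (trapezoid, 2 panels, h=1.0500): 273.325010
R_{1,1} = 273.325010 + (273.325010 − 460.642275)/3 = 210.885922

210.8859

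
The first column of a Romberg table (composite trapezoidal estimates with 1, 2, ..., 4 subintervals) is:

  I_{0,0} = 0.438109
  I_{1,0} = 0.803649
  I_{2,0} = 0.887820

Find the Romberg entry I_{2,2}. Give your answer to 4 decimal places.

0.9152

Richardson extrapolation on the trapezoidal column (denominator 4−1=3):
I_{1,1} = (4·0.803649 − 0.438109) / 3 = 0.925496
I_{2,1} = 0.887820 + (0.887820 − 0.803649)/3 = 0.915877
I_{2,2} = (16·0.915877 − 0.925496) / 15 = 0.915236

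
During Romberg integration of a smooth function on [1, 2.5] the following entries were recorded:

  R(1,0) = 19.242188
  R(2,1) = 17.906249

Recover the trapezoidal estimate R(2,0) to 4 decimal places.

From R(2,1) = (4·R(2,0) − R(1,0))/3, solve for R(2,0):
4·R(2,0) = 3·17.906249 + 19.242188 = 72.960935
R(2,0) = 18.240234

18.2402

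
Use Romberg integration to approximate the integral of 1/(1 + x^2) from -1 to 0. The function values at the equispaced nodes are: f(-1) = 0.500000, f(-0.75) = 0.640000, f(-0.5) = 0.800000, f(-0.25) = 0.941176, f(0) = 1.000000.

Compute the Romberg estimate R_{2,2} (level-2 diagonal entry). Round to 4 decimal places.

R_{0,0} (trapezoid, 1 panel, h=1.0000): 0.750000
R_{1,0} (trapezoid, 2 panels, h=0.5000): 0.775000
R_{2,0} (trapezoid, 4 panels, h=0.2500): 0.782794
R_{1,1} = 0.775000 + (0.775000 − 0.750000)/3 = 0.783333
R_{2,1} = 0.782794 + (0.782794 − 0.775000)/3 = 0.785392
R_{2,2} = 0.785392 + (0.785392 − 0.783333)/15 = 0.785529

0.7855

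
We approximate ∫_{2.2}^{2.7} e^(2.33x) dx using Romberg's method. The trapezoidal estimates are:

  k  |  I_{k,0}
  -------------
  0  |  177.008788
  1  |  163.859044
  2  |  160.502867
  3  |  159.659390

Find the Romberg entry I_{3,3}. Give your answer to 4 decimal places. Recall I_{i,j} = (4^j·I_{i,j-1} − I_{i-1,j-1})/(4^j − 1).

Richardson extrapolation on the trapezoidal column (denominator 4−1=3):
I_{1,1} = 163.859044 + (163.859044 − 177.008788)/3 = 159.475796
I_{2,1} = 160.502867 + (160.502867 − 163.859044)/3 = 159.384141
I_{3,1} = (4·159.659390 − 160.502867) / 3 = 159.378231
I_{2,2} = (16·159.384141 − 159.475796) / 15 = 159.378031
I_{3,2} = (16·159.378231 − 159.384141) / 15 = 159.377837
I_{3,3} = 159.377837 + (159.377837 − 159.378031)/63 = 159.377834

159.3778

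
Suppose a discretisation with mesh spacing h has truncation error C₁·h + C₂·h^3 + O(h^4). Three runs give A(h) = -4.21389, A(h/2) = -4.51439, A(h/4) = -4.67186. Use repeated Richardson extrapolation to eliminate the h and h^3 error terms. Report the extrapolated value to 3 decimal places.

First eliminate the h term (factor 2^1 = 2):
  B₁ = (2·(-4.51439) − (-4.21389))/1 = -4.81489
  B₂ = (2·(-4.67186) − (-4.51439))/1 = -4.82933
Then eliminate the h^3 term (factor 2^3 = 8):
  (8·(-4.82933) − (-4.81489))/7 = -4.83139

-4.831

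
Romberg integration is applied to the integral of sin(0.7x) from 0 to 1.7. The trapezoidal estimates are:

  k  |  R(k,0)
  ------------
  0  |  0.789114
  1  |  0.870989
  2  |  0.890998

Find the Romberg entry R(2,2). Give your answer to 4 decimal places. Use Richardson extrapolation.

0.8976

R(1,1) = (4·0.870989 − 0.789114) / 3 = 0.898281
R(2,1) = 0.890998 + (0.890998 − 0.870989)/3 = 0.897668
R(2,2) = (16·0.897668 − 0.898281) / 15 = 0.897627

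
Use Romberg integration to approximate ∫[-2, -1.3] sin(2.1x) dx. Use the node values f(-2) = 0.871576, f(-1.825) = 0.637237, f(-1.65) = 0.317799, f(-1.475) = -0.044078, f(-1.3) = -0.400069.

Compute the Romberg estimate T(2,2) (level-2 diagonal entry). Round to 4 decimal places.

T(0,0) (trapezoid, 1 panel, h=0.7000): 0.165027
T(1,0) (trapezoid, 2 panels, h=0.3500): 0.193743
T(2,0) (trapezoid, 4 panels, h=0.1750): 0.200675
T(1,1) = 0.193743 + (0.193743 − 0.165027)/3 = 0.203315
T(2,1) = 0.200675 + (0.200675 − 0.193743)/3 = 0.202986
T(2,2) = 0.202986 + (0.202986 − 0.203315)/15 = 0.202964

0.2030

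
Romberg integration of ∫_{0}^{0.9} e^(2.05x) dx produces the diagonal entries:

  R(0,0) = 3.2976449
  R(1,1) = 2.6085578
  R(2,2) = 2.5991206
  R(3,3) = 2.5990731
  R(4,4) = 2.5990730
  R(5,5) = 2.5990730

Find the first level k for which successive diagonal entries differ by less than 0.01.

k = 2

|R(1,1) − R(0,0)| = 0.6890871 ≥ 0.01
|R(2,2) − R(1,1)| = 0.0094372 < 0.01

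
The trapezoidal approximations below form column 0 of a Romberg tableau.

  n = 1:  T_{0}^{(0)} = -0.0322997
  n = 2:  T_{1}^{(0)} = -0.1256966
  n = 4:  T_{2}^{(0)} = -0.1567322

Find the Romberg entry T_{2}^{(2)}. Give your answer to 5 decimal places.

-0.16776

T_{1}^{(1)} = (4·(-0.1256966) − (-0.0322997)) / 3 = -0.1568289
T_{2}^{(1)} = (4·(-0.1567322) − (-0.1256966)) / 3 = -0.1670774
T_{2}^{(2)} = -0.1670774 + (-0.1670774 − (-0.1568289))/15 = -0.1677606
(Column j=1 coincides with Simpson's rule on the same nodes.)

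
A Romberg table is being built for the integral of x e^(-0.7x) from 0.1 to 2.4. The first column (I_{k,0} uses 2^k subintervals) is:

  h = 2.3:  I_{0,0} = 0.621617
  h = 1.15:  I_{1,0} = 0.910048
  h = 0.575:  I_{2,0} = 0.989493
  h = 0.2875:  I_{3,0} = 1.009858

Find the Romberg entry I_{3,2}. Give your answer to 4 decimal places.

Richardson extrapolation on the trapezoidal column (denominator 4−1=3):
I_{2,1} = (4·0.989493 − 0.910048) / 3 = 1.015975
I_{3,1} = (4·1.009858 − 0.989493) / 3 = 1.016646
I_{3,2} = 1.016646 + (1.016646 − 1.015975)/15 = 1.016691

1.0167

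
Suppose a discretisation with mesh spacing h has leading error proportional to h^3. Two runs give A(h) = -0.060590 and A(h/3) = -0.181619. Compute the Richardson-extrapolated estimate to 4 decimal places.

The leading error scales as h^3; refining by a factor of 3 reduces it by 3^3 = 27.
Extrapolated value = (27·A(h/3) − A(h)) / (27 − 1)
= (27·(-0.181619) − (-0.060590)) / 26
= -4.843123 / 26 = -0.186274

-0.1863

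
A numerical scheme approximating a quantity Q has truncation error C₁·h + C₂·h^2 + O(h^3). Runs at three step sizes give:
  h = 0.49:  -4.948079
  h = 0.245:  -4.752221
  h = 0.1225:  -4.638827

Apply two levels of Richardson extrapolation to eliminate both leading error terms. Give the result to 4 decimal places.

-4.5151

First eliminate the h term (factor 2^1 = 2):
  B₁ = (2·(-4.752221) − (-4.948079))/1 = -4.556363
  B₂ = (2·(-4.638827) − (-4.752221))/1 = -4.525433
Then eliminate the h^2 term (factor 2^2 = 4):
  (4·(-4.525433) − (-4.556363))/3 = -4.515123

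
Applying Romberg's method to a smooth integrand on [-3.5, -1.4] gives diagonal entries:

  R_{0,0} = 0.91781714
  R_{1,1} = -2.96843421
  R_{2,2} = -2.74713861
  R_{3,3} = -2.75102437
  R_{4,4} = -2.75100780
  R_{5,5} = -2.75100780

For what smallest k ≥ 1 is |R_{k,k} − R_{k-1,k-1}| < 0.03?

k = 3

|R_{1,1} − R_{0,0}| = 3.88625135 ≥ 0.03
|R_{2,2} − R_{1,1}| = 0.22129560 ≥ 0.03
|R_{3,3} − R_{2,2}| = 0.00388576 < 0.03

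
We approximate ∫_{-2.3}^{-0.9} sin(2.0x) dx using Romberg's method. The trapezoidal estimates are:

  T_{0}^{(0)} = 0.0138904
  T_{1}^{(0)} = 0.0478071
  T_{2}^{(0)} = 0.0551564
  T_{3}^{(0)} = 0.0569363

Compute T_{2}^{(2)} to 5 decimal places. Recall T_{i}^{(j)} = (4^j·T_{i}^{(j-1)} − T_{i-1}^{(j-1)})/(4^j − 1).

0.05751

Richardson extrapolation on the trapezoidal column (denominator 4−1=3):
T_{1}^{(1)} = (4·0.0478071 − 0.0138904) / 3 = 0.0591127
T_{2}^{(1)} = 0.0551564 + (0.0551564 − 0.0478071)/3 = 0.0576062
T_{2}^{(2)} = (16·0.0576062 − 0.0591127) / 15 = 0.0575058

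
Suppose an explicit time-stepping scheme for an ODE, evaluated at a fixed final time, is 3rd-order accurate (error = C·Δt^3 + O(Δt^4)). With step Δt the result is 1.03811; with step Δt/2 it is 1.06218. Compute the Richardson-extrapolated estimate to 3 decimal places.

1.066

Extrapolated value = (8·A(Δt/2) − A(Δt)) / (8 − 1)
= (8·1.06218 − 1.03811) / 7
= 7.45933 / 7 = 1.06562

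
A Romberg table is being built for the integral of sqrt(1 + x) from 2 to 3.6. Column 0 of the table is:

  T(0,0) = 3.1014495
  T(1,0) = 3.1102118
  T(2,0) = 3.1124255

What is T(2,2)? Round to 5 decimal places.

Richardson extrapolation on the trapezoidal column (denominator 4−1=3):
T(1,1) = 3.1102118 + (3.1102118 − 3.1014495)/3 = 3.1131326
T(2,1) = (4·3.1124255 − 3.1102118) / 3 = 3.1131634
T(2,2) = 3.1131634 + (3.1131634 − 3.1131326)/15 = 3.1131655
(Column j=1 coincides with Simpson's rule on the same nodes.)

3.11317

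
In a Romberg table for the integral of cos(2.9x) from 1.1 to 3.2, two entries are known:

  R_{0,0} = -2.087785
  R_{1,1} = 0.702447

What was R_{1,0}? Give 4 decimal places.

0.0049

From R_{1,1} = (4·R_{1,0} − R_{0,0})/3, solve for R_{1,0}:
4·R_{1,0} = 3·0.702447 + (-2.087785) = 0.019556
R_{1,0} = 0.004889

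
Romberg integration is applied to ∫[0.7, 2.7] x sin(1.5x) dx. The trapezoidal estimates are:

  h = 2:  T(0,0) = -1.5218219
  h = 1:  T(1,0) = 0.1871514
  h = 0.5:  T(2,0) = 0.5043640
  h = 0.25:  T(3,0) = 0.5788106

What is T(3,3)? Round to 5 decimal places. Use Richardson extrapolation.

Richardson extrapolation on the trapezoidal column (denominator 4−1=3):
T(1,1) = 0.1871514 + (0.1871514 − (-1.5218219))/3 = 0.7568092
T(2,1) = 0.5043640 + (0.5043640 − 0.1871514)/3 = 0.6101015
T(3,1) = 0.5788106 + (0.5788106 − 0.5043640)/3 = 0.6036261
T(2,2) = (16·0.6101015 − 0.7568092) / 15 = 0.6003210
T(3,2) = 0.6036261 + (0.6036261 − 0.6101015)/15 = 0.6031944
T(3,3) = (64·0.6031944 − 0.6003210) / 63 = 0.6032400

0.60324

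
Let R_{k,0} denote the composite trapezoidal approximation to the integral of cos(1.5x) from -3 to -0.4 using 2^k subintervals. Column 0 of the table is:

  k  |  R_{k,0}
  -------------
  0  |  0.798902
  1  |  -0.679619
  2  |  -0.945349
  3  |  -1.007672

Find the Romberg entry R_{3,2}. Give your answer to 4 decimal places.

R_{2,1} = (4·(-0.945349) − (-0.679619)) / 3 = -1.033926
R_{3,1} = (4·(-1.007672) − (-0.945349)) / 3 = -1.028446
R_{3,2} = -1.028446 + (-1.028446 − (-1.033926))/15 = -1.028081
(Column j=1 coincides with Simpson's rule on the same nodes.)

-1.0281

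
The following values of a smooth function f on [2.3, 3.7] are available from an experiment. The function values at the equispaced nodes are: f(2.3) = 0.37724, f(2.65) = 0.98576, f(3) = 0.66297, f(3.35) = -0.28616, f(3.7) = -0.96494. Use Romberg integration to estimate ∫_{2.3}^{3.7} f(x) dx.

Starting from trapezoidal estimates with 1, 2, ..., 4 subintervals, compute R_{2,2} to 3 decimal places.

0.408

R_{0,0} (trapezoid, 1 panel, h=1.4000): -0.41139
R_{1,0} (trapezoid, 2 panels, h=0.7000): 0.25838
R_{2,0} (trapezoid, 4 panels, h=0.3500): 0.37405
R_{1,1} = 0.25838 + (0.25838 − (-0.41139))/3 = 0.48164
R_{2,1} = 0.37405 + (0.37405 − 0.25838)/3 = 0.41261
R_{2,2} = 0.41261 + (0.41261 − 0.48164)/15 = 0.40801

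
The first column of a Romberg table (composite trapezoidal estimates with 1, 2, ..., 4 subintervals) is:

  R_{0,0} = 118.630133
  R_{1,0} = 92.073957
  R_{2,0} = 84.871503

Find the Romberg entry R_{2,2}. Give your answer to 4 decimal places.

82.4206

Richardson extrapolation on the trapezoidal column (denominator 4−1=3):
R_{1,1} = (4·92.073957 − 118.630133) / 3 = 83.221898
R_{2,1} = (4·84.871503 − 92.073957) / 3 = 82.470685
R_{2,2} = 82.470685 + (82.470685 − 83.221898)/15 = 82.420604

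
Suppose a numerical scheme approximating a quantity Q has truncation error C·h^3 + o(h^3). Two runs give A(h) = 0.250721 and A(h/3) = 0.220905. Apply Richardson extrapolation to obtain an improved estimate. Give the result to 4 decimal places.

0.2198

The leading error scales as h^3; refining by a factor of 3 reduces it by 3^3 = 27.
Extrapolated value = (27·A(h/3) − A(h)) / (27 − 1)
= (27·0.220905 − 0.250721) / 26
= 5.713714 / 26 = 0.219758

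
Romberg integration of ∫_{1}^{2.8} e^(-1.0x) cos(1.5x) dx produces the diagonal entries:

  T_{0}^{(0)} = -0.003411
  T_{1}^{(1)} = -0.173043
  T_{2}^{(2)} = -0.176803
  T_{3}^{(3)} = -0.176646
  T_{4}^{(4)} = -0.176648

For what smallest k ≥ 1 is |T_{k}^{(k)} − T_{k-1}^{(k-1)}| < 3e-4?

k = 3

|T_{1}^{(1)} − T_{0}^{(0)}| = 0.169632 ≥ 3e-4
|T_{2}^{(2)} − T_{1}^{(1)}| = 0.003760 ≥ 3e-4
|T_{3}^{(3)} − T_{2}^{(2)}| = 0.000157 < 3e-4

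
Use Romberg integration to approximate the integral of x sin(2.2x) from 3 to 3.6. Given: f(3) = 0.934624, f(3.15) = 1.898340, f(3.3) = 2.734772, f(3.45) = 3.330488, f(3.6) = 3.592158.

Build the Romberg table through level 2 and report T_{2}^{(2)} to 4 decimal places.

1.5455

T_{0}^{(0)} (trapezoid, 1 panel, h=0.6000): 1.358035
T_{1}^{(0)} (trapezoid, 2 panels, h=0.3000): 1.499449
T_{2}^{(0)} (trapezoid, 4 panels, h=0.1500): 1.534049
T_{1}^{(1)} = 1.499449 + (1.499449 − 1.358035)/3 = 1.546587
T_{2}^{(1)} = 1.534049 + (1.534049 − 1.499449)/3 = 1.545582
T_{2}^{(2)} = 1.545582 + (1.545582 − 1.546587)/15 = 1.545515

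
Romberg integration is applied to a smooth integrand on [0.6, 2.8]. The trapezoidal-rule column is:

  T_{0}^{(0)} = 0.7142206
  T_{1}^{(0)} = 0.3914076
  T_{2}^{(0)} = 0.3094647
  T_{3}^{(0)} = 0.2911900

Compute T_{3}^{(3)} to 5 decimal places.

0.28535

Richardson extrapolation on the trapezoidal column (denominator 4−1=3):
T_{1}^{(1)} = (4·0.3914076 − 0.7142206) / 3 = 0.2838033
T_{2}^{(1)} = (4·0.3094647 − 0.3914076) / 3 = 0.2821504
T_{3}^{(1)} = (4·0.2911900 − 0.3094647) / 3 = 0.2850984
T_{2}^{(2)} = 0.2821504 + (0.2821504 − 0.2838033)/15 = 0.2820402
T_{3}^{(2)} = (16·0.2850984 − 0.2821504) / 15 = 0.2852949
T_{3}^{(3)} = (64·0.2852949 − 0.2820402) / 63 = 0.2853466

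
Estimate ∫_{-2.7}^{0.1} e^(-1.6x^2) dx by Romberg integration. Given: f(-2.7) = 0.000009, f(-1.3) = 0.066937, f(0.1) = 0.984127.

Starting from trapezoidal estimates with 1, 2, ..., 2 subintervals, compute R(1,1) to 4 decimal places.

0.5842

R(0,0) (trapezoid, 1 panel, h=2.8000): 1.377790
R(1,0) (trapezoid, 2 panels, h=1.4000): 0.782607
R(1,1) = 0.782607 + (0.782607 − 1.377790)/3 = 0.584213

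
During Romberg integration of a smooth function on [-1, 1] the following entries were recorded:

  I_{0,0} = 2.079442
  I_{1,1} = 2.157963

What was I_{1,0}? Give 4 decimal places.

From I_{1,1} = (4·I_{1,0} − I_{0,0})/3, solve for I_{1,0}:
4·I_{1,0} = 3·2.157963 + 2.079442 = 8.553331
I_{1,0} = 2.138333

2.1383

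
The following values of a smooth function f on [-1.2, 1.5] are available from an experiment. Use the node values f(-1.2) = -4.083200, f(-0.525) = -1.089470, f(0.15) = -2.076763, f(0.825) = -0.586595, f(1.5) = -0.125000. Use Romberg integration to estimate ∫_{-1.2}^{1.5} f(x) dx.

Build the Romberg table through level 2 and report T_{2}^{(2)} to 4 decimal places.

-3.2404

T_{0}^{(0)} (trapezoid, 1 panel, h=2.7000): -5.681070
T_{1}^{(0)} (trapezoid, 2 panels, h=1.3500): -5.644165
T_{2}^{(0)} (trapezoid, 4 panels, h=0.6750): -3.953426
T_{1}^{(1)} = -5.644165 + (-5.644165 − (-5.681070))/3 = -5.631863
T_{2}^{(1)} = -3.953426 + (-3.953426 − (-5.644165))/3 = -3.389846
T_{2}^{(2)} = -3.389846 + (-3.389846 − (-5.631863))/15 = -3.240378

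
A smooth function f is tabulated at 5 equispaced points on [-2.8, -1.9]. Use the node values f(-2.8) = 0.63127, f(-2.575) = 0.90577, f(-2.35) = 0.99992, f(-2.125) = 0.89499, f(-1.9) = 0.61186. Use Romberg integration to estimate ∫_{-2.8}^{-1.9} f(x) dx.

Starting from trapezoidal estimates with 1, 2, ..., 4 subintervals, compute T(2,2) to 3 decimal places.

T(0,0) (trapezoid, 1 panel, h=0.9000): 0.55941
T(1,0) (trapezoid, 2 panels, h=0.4500): 0.72967
T(2,0) (trapezoid, 4 panels, h=0.2250): 0.77001
T(1,1) = 0.72967 + (0.72967 − 0.55941)/3 = 0.78642
T(2,1) = 0.77001 + (0.77001 − 0.72967)/3 = 0.78346
T(2,2) = 0.78346 + (0.78346 − 0.78642)/15 = 0.78326

0.783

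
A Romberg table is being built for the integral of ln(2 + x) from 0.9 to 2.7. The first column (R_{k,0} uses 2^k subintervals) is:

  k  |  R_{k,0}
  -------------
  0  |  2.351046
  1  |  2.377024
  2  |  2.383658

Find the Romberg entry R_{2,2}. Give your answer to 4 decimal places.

2.3859

R_{1,1} = 2.377024 + (2.377024 − 2.351046)/3 = 2.385683
R_{2,1} = 2.383658 + (2.383658 − 2.377024)/3 = 2.385869
R_{2,2} = 2.385869 + (2.385869 − 2.385683)/15 = 2.385881
(Column j=1 coincides with Simpson's rule on the same nodes.)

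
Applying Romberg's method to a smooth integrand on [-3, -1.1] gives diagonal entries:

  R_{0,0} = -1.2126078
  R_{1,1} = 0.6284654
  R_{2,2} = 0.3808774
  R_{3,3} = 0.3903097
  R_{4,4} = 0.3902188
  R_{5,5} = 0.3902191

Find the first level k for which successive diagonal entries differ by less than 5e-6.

|R_{1,1} − R_{0,0}| = 1.8410732 ≥ 5e-6
|R_{2,2} − R_{1,1}| = 0.2475880 ≥ 5e-6
|R_{3,3} − R_{2,2}| = 0.0094323 ≥ 5e-6
|R_{4,4} − R_{3,3}| = 0.0000909 ≥ 5e-6
|R_{5,5} − R_{4,4}| = 0.0000003 < 5e-6

k = 5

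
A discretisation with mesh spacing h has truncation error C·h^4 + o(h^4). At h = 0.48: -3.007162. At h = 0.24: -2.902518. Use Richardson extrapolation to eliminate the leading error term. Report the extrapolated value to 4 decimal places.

The leading error scales as h^4; refining by a factor of 2 reduces it by 2^4 = 16.
Extrapolated value = (16·A(h/2) − A(h)) / (16 − 1)
= (16·(-2.902518) − (-3.007162)) / 15
= -43.433126 / 15 = -2.895542

-2.8955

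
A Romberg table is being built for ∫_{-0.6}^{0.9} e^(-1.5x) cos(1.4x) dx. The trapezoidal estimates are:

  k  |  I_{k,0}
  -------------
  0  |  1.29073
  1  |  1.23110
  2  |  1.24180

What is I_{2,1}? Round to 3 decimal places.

1.245

Richardson extrapolation on the trapezoidal column (denominator 4−1=3):
I_{2,1} = (4·1.24180 − 1.23110) / 3 = 1.24537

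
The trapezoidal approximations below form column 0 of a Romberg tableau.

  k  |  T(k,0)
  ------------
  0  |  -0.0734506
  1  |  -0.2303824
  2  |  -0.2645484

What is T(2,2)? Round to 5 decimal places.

-0.27549

T(1,1) = -0.2303824 + (-0.2303824 − (-0.0734506))/3 = -0.2826930
T(2,1) = (4·(-0.2645484) − (-0.2303824)) / 3 = -0.2759371
T(2,2) = (16·(-0.2759371) − (-0.2826930)) / 15 = -0.2754867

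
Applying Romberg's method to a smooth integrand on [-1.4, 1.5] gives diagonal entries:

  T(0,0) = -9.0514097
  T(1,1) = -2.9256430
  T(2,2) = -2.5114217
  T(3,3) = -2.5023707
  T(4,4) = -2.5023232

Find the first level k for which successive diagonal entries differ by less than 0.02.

|T(1,1) − T(0,0)| = 6.1257667 ≥ 0.02
|T(2,2) − T(1,1)| = 0.4142213 ≥ 0.02
|T(3,3) − T(2,2)| = 0.0090510 < 0.02

k = 3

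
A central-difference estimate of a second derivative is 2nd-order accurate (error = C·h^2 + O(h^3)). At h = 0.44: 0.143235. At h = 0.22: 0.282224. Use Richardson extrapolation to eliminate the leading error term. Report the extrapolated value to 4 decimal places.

0.3286

The leading error scales as h^2; refining by a factor of 2 reduces it by 2^2 = 4.
Extrapolated value = (4·A(h/2) − A(h)) / (4 − 1)
= (4·0.282224 − 0.143235) / 3
= 0.985661 / 3 = 0.328554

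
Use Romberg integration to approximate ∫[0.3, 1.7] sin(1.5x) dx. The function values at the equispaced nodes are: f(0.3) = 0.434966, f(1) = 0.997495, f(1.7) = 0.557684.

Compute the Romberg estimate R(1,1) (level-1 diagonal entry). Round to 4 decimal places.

1.1626

R(0,0) (trapezoid, 1 panel, h=1.4000): 0.694855
R(1,0) (trapezoid, 2 panels, h=0.7000): 1.045674
R(1,1) = 1.045674 + (1.045674 − 0.694855)/3 = 1.162614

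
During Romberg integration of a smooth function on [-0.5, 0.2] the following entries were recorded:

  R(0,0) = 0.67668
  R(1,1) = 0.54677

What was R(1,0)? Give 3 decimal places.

0.579

From R(1,1) = (4·R(1,0) − R(0,0))/3, solve for R(1,0):
4·R(1,0) = 3·0.54677 + 0.67668 = 2.31699
R(1,0) = 0.57925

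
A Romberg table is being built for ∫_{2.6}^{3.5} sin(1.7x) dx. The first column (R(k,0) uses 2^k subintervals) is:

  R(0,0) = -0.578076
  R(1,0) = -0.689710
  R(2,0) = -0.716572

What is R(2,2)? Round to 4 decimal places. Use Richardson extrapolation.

Richardson extrapolation on the trapezoidal column (denominator 4−1=3):
R(1,1) = (4·(-0.689710) − (-0.578076)) / 3 = -0.726921
R(2,1) = -0.716572 + (-0.716572 − (-0.689710))/3 = -0.725526
R(2,2) = -0.725526 + (-0.725526 − (-0.726921))/15 = -0.725433

-0.7254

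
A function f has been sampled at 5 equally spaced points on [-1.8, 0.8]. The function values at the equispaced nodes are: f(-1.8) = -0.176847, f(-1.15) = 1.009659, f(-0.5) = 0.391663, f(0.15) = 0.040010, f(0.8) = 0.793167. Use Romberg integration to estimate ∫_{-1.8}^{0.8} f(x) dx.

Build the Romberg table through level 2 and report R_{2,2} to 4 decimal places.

R_{0,0} (trapezoid, 1 panel, h=2.6000): 0.801216
R_{1,0} (trapezoid, 2 panels, h=1.3000): 0.909770
R_{2,0} (trapezoid, 4 panels, h=0.6500): 1.137170
R_{1,1} = 0.909770 + (0.909770 − 0.801216)/3 = 0.945955
R_{2,1} = 1.137170 + (1.137170 − 0.909770)/3 = 1.212970
R_{2,2} = 1.212970 + (1.212970 − 0.945955)/15 = 1.230771

1.2308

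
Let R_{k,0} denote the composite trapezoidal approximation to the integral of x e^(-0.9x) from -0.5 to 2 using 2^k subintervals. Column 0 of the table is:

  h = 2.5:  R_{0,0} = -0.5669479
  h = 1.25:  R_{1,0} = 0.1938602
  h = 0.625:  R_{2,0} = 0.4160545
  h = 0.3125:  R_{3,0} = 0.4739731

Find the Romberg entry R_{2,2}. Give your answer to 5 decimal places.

0.49296

Richardson extrapolation on the trapezoidal column (denominator 4−1=3):
R_{1,1} = 0.1938602 + (0.1938602 − (-0.5669479))/3 = 0.4474629
R_{2,1} = (4·0.4160545 − 0.1938602) / 3 = 0.4901193
R_{2,2} = 0.4901193 + (0.4901193 − 0.4474629)/15 = 0.4929631
(Column j=1 coincides with Simpson's rule on the same nodes.)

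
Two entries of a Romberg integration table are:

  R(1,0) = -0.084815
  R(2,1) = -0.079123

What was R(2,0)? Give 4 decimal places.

-0.0805

From R(2,1) = (4·R(2,0) − R(1,0))/3, solve for R(2,0):
4·R(2,0) = 3·(-0.079123) + (-0.084815) = -0.322184
R(2,0) = -0.080546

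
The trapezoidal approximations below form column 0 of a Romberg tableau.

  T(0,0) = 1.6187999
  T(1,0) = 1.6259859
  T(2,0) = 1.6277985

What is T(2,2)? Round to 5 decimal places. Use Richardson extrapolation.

T(1,1) = (4·1.6259859 − 1.6187999) / 3 = 1.6283812
T(2,1) = 1.6277985 + (1.6277985 − 1.6259859)/3 = 1.6284027
T(2,2) = 1.6284027 + (1.6284027 − 1.6283812)/15 = 1.6284041
(Column j=1 coincides with Simpson's rule on the same nodes.)

1.62840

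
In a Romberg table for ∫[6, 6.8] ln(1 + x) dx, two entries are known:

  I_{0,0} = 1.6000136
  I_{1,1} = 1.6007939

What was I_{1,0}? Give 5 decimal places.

1.60060

From I_{1,1} = (4·I_{1,0} − I_{0,0})/3, solve for I_{1,0}:
4·I_{1,0} = 3·1.6007939 + 1.6000136 = 6.4023953
I_{1,0} = 1.6005988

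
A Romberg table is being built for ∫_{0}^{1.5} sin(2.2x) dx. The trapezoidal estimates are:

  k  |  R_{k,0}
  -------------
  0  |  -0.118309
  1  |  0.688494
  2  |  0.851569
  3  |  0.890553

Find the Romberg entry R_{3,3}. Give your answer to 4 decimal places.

0.9034

R_{1,1} = (4·0.688494 − (-0.118309)) / 3 = 0.957428
R_{2,1} = (4·0.851569 − 0.688494) / 3 = 0.905927
R_{3,1} = (4·0.890553 − 0.851569) / 3 = 0.903548
R_{2,2} = 0.905927 + (0.905927 − 0.957428)/15 = 0.902494
R_{3,2} = 0.903548 + (0.903548 − 0.905927)/15 = 0.903389
R_{3,3} = 0.903389 + (0.903389 − 0.902494)/63 = 0.903403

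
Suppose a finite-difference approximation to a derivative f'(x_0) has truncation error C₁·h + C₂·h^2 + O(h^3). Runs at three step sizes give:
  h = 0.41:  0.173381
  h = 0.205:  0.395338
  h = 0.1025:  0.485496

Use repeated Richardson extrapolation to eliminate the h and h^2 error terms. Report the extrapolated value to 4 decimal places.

0.5618

First eliminate the h term (factor 2^1 = 2):
  B₁ = (2·0.395338 − 0.173381)/1 = 0.617295
  B₂ = (2·0.485496 − 0.395338)/1 = 0.575654
Then eliminate the h^2 term (factor 2^2 = 4):
  (4·0.575654 − 0.617295)/3 = 0.561774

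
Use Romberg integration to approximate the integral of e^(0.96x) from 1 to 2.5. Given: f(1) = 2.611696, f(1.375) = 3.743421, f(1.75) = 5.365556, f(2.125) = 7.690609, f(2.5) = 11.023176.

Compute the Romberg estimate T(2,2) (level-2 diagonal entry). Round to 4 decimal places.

8.7620

T(0,0) (trapezoid, 1 panel, h=1.5000): 10.226154
T(1,0) (trapezoid, 2 panels, h=0.7500): 9.137244
T(2,0) (trapezoid, 4 panels, h=0.3750): 8.856383
T(1,1) = 9.137244 + (9.137244 − 10.226154)/3 = 8.774274
T(2,1) = 8.856383 + (8.856383 − 9.137244)/3 = 8.762763
T(2,2) = 8.762763 + (8.762763 − 8.774274)/15 = 8.761996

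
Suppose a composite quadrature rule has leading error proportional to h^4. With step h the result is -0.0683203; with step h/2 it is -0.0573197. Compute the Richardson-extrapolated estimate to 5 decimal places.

Extrapolated value = (16·A(h/2) − A(h)) / (16 − 1)
= (16·(-0.0573197) − (-0.0683203)) / 15
= -0.8487949 / 15 = -0.0565863

-0.05659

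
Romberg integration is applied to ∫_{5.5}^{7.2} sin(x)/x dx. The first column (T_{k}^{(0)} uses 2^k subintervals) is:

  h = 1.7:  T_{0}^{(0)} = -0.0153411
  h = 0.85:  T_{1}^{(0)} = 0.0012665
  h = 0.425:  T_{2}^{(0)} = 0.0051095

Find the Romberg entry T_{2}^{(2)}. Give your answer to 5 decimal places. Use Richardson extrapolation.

Richardson extrapolation on the trapezoidal column (denominator 4−1=3):
T_{1}^{(1)} = (4·0.0012665 − (-0.0153411)) / 3 = 0.0068024
T_{2}^{(1)} = 0.0051095 + (0.0051095 − 0.0012665)/3 = 0.0063905
T_{2}^{(2)} = (16·0.0063905 − 0.0068024) / 15 = 0.0063630
(Column j=1 coincides with Simpson's rule on the same nodes.)

0.00636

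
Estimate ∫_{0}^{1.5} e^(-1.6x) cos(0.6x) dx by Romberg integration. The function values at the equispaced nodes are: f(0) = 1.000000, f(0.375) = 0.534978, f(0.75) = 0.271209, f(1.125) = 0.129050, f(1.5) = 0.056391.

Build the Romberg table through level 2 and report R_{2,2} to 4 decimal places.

0.5316

R_{0,0} (trapezoid, 1 panel, h=1.5000): 0.792293
R_{1,0} (trapezoid, 2 panels, h=0.7500): 0.599553
R_{2,0} (trapezoid, 4 panels, h=0.3750): 0.548787
R_{1,1} = 0.599553 + (0.599553 − 0.792293)/3 = 0.535306
R_{2,1} = 0.548787 + (0.548787 − 0.599553)/3 = 0.531865
R_{2,2} = 0.531865 + (0.531865 − 0.535306)/15 = 0.531636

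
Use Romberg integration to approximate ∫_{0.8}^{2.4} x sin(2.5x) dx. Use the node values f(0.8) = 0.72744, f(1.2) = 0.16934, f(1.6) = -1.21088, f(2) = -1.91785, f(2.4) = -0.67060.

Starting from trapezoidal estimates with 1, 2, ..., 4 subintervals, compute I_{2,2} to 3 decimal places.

I_{0,0} (trapezoid, 1 panel, h=1.6000): 0.04547
I_{1,0} (trapezoid, 2 panels, h=0.8000): -0.94597
I_{2,0} (trapezoid, 4 panels, h=0.4000): -1.17239
I_{1,1} = -0.94597 + (-0.94597 − 0.04547)/3 = -1.27645
I_{2,1} = -1.17239 + (-1.17239 − (-0.94597))/3 = -1.24786
I_{2,2} = -1.24786 + (-1.24786 − (-1.27645))/15 = -1.24595

-1.246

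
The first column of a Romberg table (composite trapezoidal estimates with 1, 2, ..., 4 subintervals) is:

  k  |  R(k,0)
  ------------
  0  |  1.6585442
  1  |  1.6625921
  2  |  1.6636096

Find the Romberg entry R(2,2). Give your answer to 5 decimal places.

1.66395

Richardson extrapolation on the trapezoidal column (denominator 4−1=3):
R(1,1) = 1.6625921 + (1.6625921 − 1.6585442)/3 = 1.6639414
R(2,1) = (4·1.6636096 − 1.6625921) / 3 = 1.6639488
R(2,2) = 1.6639488 + (1.6639488 − 1.6639414)/15 = 1.6639493
(Column j=1 coincides with Simpson's rule on the same nodes.)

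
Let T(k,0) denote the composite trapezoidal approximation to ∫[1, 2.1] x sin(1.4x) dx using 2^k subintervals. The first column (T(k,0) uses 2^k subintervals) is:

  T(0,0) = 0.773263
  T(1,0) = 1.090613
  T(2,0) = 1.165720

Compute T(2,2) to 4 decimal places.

T(1,1) = 1.090613 + (1.090613 − 0.773263)/3 = 1.196396
T(2,1) = 1.165720 + (1.165720 − 1.090613)/3 = 1.190756
T(2,2) = (16·1.190756 − 1.196396) / 15 = 1.190380

1.1904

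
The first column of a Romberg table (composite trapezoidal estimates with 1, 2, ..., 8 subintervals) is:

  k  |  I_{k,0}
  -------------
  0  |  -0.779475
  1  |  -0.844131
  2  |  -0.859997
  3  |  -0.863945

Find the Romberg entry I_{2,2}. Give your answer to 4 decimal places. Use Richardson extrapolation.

Richardson extrapolation on the trapezoidal column (denominator 4−1=3):
I_{1,1} = -0.844131 + (-0.844131 − (-0.779475))/3 = -0.865683
I_{2,1} = -0.859997 + (-0.859997 − (-0.844131))/3 = -0.865286
I_{2,2} = -0.865286 + (-0.865286 − (-0.865683))/15 = -0.865260
(Column j=1 coincides with Simpson's rule on the same nodes.)

-0.8653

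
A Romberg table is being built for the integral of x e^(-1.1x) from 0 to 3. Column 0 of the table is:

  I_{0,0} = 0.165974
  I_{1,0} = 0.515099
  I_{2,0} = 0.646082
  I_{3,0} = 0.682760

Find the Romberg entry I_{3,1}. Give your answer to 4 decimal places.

Richardson extrapolation on the trapezoidal column (denominator 4−1=3):
I_{3,1} = 0.682760 + (0.682760 − 0.646082)/3 = 0.694986
(Column j=1 coincides with Simpson's rule on the same nodes.)

0.6950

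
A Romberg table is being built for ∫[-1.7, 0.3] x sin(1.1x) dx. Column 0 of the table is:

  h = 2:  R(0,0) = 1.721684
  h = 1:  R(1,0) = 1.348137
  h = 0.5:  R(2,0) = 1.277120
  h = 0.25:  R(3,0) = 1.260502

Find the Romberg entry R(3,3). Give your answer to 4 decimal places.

R(1,1) = (4·1.348137 − 1.721684) / 3 = 1.223621
R(2,1) = 1.277120 + (1.277120 − 1.348137)/3 = 1.253448
R(3,1) = (4·1.260502 − 1.277120) / 3 = 1.254963
R(2,2) = 1.253448 + (1.253448 − 1.223621)/15 = 1.255436
R(3,2) = (16·1.254963 − 1.253448) / 15 = 1.255064
R(3,3) = 1.255064 + (1.255064 − 1.255436)/63 = 1.255058

1.2551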